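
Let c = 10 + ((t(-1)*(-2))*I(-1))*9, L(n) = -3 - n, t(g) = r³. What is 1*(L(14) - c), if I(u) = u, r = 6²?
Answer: -839835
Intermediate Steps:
r = 36
t(g) = 46656 (t(g) = 36³ = 46656)
c = 839818 (c = 10 + ((46656*(-2))*(-1))*9 = 10 - 93312*(-1)*9 = 10 + 93312*9 = 10 + 839808 = 839818)
1*(L(14) - c) = 1*((-3 - 1*14) - 1*839818) = 1*((-3 - 14) - 839818) = 1*(-17 - 839818) = 1*(-839835) = -839835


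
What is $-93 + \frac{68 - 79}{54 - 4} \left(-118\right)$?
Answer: $- \frac{1676}{25} \approx -67.04$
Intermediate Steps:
$-93 + \frac{68 - 79}{54 - 4} \left(-118\right) = -93 + - \frac{11}{50} \left(-118\right) = -93 + \left(-11\right) \frac{1}{50} \left(-118\right) = -93 - - \frac{649}{25} = -93 + \frac{649}{25} = - \frac{1676}{25}$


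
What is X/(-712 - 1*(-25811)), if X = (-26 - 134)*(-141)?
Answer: 22560/25099 ≈ 0.89884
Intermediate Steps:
X = 22560 (X = -160*(-141) = 22560)
X/(-712 - 1*(-25811)) = 22560/(-712 - 1*(-25811)) = 22560/(-712 + 25811) = 22560/25099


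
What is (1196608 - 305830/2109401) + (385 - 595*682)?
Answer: 238423441939/301343 ≈ 7.9120e+5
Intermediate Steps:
(1196608 - 305830/2109401) + (385 - 595*682) = (1196608 - 305830*1/2109401) + (385 - 405790) = (1196608 - 43690/301343) - 405405 = 360589400854/301343 - 405405 = 238423441939/301343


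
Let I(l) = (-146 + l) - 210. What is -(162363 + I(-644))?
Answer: -161363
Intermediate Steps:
I(l) = -356 + l
-(162363 + I(-644)) = -(162363 + (-356 - 644)) = -(162363 - 1000) = -1*161363 = -161363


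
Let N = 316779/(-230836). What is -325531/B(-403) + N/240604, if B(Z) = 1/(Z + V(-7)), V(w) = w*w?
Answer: 6400324559974666677/55540064944 ≈ 1.1524e+8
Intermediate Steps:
N = -316779/230836 (N = 316779*(-1/230836) = -316779/230836 ≈ -1.3723)
V(w) = w²
B(Z) = 1/(49 + Z) (B(Z) = 1/(Z + (-7)²) = 1/(Z + 49) = 1/(49 + Z))
-325531/B(-403) + N/240604 = -325531/(1/(49 - 403)) - 316779/230836/240604 = -325531/(1/(-354)) - 316779/230836*1/240604 = -325531/(-1/354) - 316779/55540064944 = -325531*(-354) - 316779/55540064944 = 115237974 - 316779/55540064944 = 6400324559974666677/55540064944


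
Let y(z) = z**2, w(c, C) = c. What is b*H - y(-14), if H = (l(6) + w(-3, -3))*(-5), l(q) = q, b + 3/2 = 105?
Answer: -3497/2 ≈ -1748.5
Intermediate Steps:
b = 207/2 (b = -3/2 + 105 = 207/2 ≈ 103.50)
H = -15 (H = (6 - 3)*(-5) = 3*(-5) = -15)
b*H - y(-14) = (207/2)*(-15) - 1*(-14)**2 = -3105/2 - 1*196 = -3105/2 - 196 = -3497/2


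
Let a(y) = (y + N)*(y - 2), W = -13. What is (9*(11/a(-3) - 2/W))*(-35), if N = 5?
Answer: 7749/26 ≈ 298.04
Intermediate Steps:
a(y) = (-2 + y)*(5 + y) (a(y) = (y + 5)*(y - 2) = (5 + y)*(-2 + y) = (-2 + y)*(5 + y))
(9*(11/a(-3) - 2/W))*(-35) = (9*(11/(-10 + (-3)**2 + 3*(-3)) - 2/(-13)))*(-35) = (9*(11/(-10 + 9 - 9) - 2*(-1/13)))*(-35) = (9*(11/(-10) + 2/13))*(-35) = (9*(11*(-1/10) + 2/13))*(-35) = (9*(-11/10 + 2/13))*(-35) = (9*(-123/130))*(-35) = -1107/130*(-35) = 7749/26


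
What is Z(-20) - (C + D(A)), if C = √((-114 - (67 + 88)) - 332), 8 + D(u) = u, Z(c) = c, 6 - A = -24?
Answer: -42 - I*√601 ≈ -42.0 - 24.515*I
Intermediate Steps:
A = 30 (A = 6 - 1*(-24) = 6 + 24 = 30)
D(u) = -8 + u
C = I*√601 (C = √((-114 - 1*155) - 332) = √((-114 - 155) - 332) = √(-269 - 332) = √(-601) = I*√601 ≈ 24.515*I)
Z(-20) - (C + D(A)) = -20 - (I*√601 + (-8 + 30)) = -20 - (I*√601 + 22) = -20 - (22 + I*√601) = -20 + (-22 - I*√601) = -42 - I*√601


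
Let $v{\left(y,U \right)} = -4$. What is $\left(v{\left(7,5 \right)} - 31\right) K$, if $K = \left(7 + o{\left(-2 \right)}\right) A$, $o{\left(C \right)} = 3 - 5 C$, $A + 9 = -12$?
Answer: $14700$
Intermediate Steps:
$A = -21$ ($A = -9 - 12 = -21$)
$K = -420$ ($K = \left(7 + \left(3 - -10\right)\right) \left(-21\right) = \left(7 + \left(3 + 10\right)\right) \left(-21\right) = \left(7 + 13\right) \left(-21\right) = 20 \left(-21\right) = -420$)
$\left(v{\left(7,5 \right)} - 31\right) K = \left(-4 - 31\right) \left(-420\right) = \left(-35\right) \left(-420\right) = 14700$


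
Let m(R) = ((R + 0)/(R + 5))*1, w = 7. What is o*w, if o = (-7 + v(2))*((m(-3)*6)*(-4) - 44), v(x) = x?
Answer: 280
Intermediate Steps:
m(R) = R/(5 + R) (m(R) = (R/(5 + R))*1 = R/(5 + R))
o = 40 (o = (-7 + 2)*((-3/(5 - 3)*6)*(-4) - 44) = -5*((-3/2*6)*(-4) - 44) = -5*((-3*1/2*6)*(-4) - 44) = -5*(-3/2*6*(-4) - 44) = -5*(-9*(-4) - 44) = -5*(36 - 44) = -5*(-8) = 40)
o*w = 40*7 = 280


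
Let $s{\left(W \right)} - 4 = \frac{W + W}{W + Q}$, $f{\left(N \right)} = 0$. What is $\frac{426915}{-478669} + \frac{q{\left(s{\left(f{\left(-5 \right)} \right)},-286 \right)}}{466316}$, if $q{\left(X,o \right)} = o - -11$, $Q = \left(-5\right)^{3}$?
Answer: $- \frac{199208929115}{223211013404} \approx -0.89247$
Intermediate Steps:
$Q = -125$
$s{\left(W \right)} = 4 + \frac{2 W}{-125 + W}$ ($s{\left(W \right)} = 4 + \frac{W + W}{W - 125} = 4 + \frac{2 W}{-125 + W}$)
$q{\left(X,o \right)} = 11 + o$ ($q{\left(X,o \right)} = o + 11 = 11 + o$)
$\frac{426915}{-478669} + \frac{q{\left(s{\left(f{\left(-5 \right)} \right)},-286 \right)}}{466316} = \frac{426915}{-478669} + \frac{11 - 286}{466316} = 426915 \left(- \frac{1}{478669}\right) - \frac{275}{466316} = - \frac{426915}{478669} - \frac{275}{466316} = - \frac{199208929115}{223211013404}$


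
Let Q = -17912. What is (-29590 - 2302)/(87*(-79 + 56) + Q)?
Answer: 31892/19913 ≈ 1.6016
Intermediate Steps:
(-29590 - 2302)/(87*(-79 + 56) + Q) = (-29590 - 2302)/(87*(-79 + 56) - 17912) = -31892/(87*(-23) - 17912) = -31892/(-2001 - 17912) = -31892/(-19913) = -31892*(-1/19913) = 31892/19913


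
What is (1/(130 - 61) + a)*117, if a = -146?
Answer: -392847/23 ≈ -17080.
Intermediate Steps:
(1/(130 - 61) + a)*117 = (1/(130 - 61) - 146)*117 = (1/69 - 146)*117 = -10073/69*117 = -392847/23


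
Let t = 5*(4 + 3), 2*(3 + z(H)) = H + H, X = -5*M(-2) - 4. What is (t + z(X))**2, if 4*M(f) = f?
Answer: 3721/4 ≈ 930.25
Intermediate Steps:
M(f) = f/4
X = -3/2 (X = -5*(-2)/4 - 4 = -5*(-1/2) - 4 = 5/2 - 4 = -3/2 ≈ -1.5000)
z(H) = -3 + H (z(H) = -3 + (H + H)/2 = -3 + (2*H)/2 = -3 + H)
t = 35 (t = 5*7 = 35)
(t + z(X))**2 = (35 + (-3 - 3/2))**2 = (35 - 9/2)**2 = (61/2)**2 = 3721/4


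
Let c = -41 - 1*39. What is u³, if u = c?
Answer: -512000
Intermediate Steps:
c = -80 (c = -41 - 39 = -80)
u = -80
u³ = (-80)³ = -512000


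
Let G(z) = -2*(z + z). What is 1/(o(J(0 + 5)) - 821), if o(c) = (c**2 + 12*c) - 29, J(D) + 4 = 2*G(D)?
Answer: 1/558 ≈ 0.0017921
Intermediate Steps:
G(z) = -4*z
J(D) = -4 - 8*D (J(D) = -4 + 2*(-4*D) = -4 - 8*D)
o(c) = -29 + c**2 + 12*c
1/(o(J(0 + 5)) - 821) = 1/((-29 + (-4 - 8*(0 + 5))**2 + 12*(-4 - 8*(0 + 5))) - 821) = 1/((-29 + (-4 - 8*5)**2 + 12*(-4 - 8*5)) - 821) = 1/((-29 + (-4 - 40)**2 + 12*(-4 - 40)) - 821) = 1/((-29 + (-44)**2 + 12*(-44)) - 821) = 1/((-29 + 1936 - 528) - 821) = 1/(1379 - 821) = 1/558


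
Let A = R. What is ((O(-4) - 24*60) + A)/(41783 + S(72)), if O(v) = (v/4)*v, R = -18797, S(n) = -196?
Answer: -20233/41587 ≈ -0.48652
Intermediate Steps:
A = -18797
O(v) = v²/4 (O(v) = (v*(¼))*v = (v/4)*v = v²/4)
((O(-4) - 24*60) + A)/(41783 + S(72)) = (((¼)*(-4)² - 24*60) - 18797)/(41783 - 196) = (((¼)*16 - 1440) - 18797)/41587 = ((4 - 1440) - 18797)*(1/41587) = (-1436 - 18797)*(1/41587) = -20233*1/41587 = -20233/41587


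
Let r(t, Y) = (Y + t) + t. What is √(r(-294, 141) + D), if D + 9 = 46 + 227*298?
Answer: 2*√16809 ≈ 259.30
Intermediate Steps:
r(t, Y) = Y + 2*t
D = 67683 (D = -9 + (46 + 227*298) = -9 + (46 + 67646) = -9 + 67692 = 67683)
√(r(-294, 141) + D) = √((141 + 2*(-294)) + 67683) = √((141 - 588) + 67683) = √(-447 + 67683) = √67236 = 2*√16809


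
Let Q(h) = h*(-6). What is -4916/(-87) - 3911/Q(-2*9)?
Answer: 63557/3132 ≈ 20.293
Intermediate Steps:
Q(h) = -6*h
-4916/(-87) - 3911/Q(-2*9) = -4916/(-87) - 3911/((-(-12)*9)) = -4916*(-1/87) - 3911/((-6*(-18))) = 4916/87 - 3911/108 = 63557/3132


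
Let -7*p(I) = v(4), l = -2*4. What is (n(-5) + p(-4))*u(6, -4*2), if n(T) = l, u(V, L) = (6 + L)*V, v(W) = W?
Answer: 720/7 ≈ 102.86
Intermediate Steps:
u(V, L) = V*(6 + L)
l = -8
n(T) = -8
p(I) = -4/7 (p(I) = -⅐*4 = -4/7)
(n(-5) + p(-4))*u(6, -4*2) = (-8 - 4/7)*(6*(6 - 4*2)) = -360*(6 - 8)/7 = -360*(-2)/7 = -60/7*(-12) = 720/7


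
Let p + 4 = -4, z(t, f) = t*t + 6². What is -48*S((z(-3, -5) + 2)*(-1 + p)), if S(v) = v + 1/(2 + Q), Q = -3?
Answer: 20352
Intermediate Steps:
z(t, f) = 36 + t² (z(t, f) = t² + 36 = 36 + t²)
p = -8 (p = -4 - 4 = -8)
S(v) = -1 + v (S(v) = v + 1/(2 - 3) = v + 1/(-1) = v - 1 = -1 + v)
-48*S((z(-3, -5) + 2)*(-1 + p)) = -48*(-1 + ((36 + (-3)²) + 2)*(-1 - 8)) = -48*(-1 + ((36 + 9) + 2)*(-9)) = -48*(-1 + (45 + 2)*(-9)) = -48*(-1 + 47*(-9)) = -48*(-1 - 423) = -48*(-424) = 20352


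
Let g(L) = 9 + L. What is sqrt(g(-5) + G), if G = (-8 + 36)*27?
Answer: 2*sqrt(190) ≈ 27.568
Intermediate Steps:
G = 756 (G = 28*27 = 756)
sqrt(g(-5) + G) = sqrt((9 - 5) + 756) = sqrt(4 + 756) = sqrt(760) = 2*sqrt(190)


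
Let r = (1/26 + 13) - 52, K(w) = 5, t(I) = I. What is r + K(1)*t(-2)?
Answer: -1273/26 ≈ -48.962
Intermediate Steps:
r = -1013/26 (r = (1/26 + 13) - 52 = 339/26 - 52 = -1013/26 ≈ -38.962)
r + K(1)*t(-2) = -1013/26 + 5*(-2) = -1013/26 - 10 = -1273/26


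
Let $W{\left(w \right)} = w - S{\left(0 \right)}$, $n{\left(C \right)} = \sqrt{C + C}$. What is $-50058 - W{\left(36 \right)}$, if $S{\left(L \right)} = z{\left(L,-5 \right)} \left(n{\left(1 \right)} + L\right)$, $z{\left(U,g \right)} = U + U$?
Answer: $-50094$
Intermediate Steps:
$n{\left(C \right)} = \sqrt{2} \sqrt{C}$ ($n{\left(C \right)} = \sqrt{2 C} = \sqrt{2} \sqrt{C}$)
$z{\left(U,g \right)} = 2 U$
$S{\left(L \right)} = 2 L \left(L + \sqrt{2}\right)$ ($S{\left(L \right)} = 2 L \left(\sqrt{2} \sqrt{1} + L\right) = 2 L \left(\sqrt{2} \cdot 1 + L\right) = 2 L \left(\sqrt{2} + L\right) = 2 L \left(L + \sqrt{2}\right)$)
$W{\left(w \right)} = w$ ($W{\left(w \right)} = w - 2 \cdot 0 \left(0 + \sqrt{2}\right) = w - 2 \cdot 0 \sqrt{2} = w - 0 = w + 0 = w$)
$-50058 - W{\left(36 \right)} = -50058 - 36 = -50094$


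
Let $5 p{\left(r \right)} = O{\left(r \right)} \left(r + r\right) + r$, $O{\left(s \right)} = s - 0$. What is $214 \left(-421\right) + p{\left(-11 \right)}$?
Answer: $- \frac{450239}{5} \approx -90048.0$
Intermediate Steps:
$O{\left(s \right)} = s$ ($O{\left(s \right)} = s + 0 = s$)
$p{\left(r \right)} = \frac{r}{5} + \frac{2 r^{2}}{5}$ ($p{\left(r \right)} = \frac{r \left(r + r\right) + r}{5} = \frac{r 2 r + r}{5} = \frac{2 r^{2} + r}{5} = \frac{r + 2 r^{2}}{5} = \frac{r}{5} + \frac{2 r^{2}}{5}$)
$214 \left(-421\right) + p{\left(-11 \right)} = 214 \left(-421\right) + \frac{1}{5} \left(-11\right) \left(1 + 2 \left(-11\right)\right) = -90094 + \frac{1}{5} \left(-11\right) \left(1 - 22\right) = -90094 + \frac{1}{5} \left(-11\right) \left(-21\right) = -90094 + \frac{231}{5} = - \frac{450239}{5}$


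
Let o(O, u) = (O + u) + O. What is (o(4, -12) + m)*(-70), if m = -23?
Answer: 1890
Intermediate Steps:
o(O, u) = u + 2*O
(o(4, -12) + m)*(-70) = ((-12 + 2*4) - 23)*(-70) = ((-12 + 8) - 23)*(-70) = (-4 - 23)*(-70) = -27*(-70) = 1890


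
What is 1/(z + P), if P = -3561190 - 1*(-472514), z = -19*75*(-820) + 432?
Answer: -1/1919744 ≈ -5.2090e-7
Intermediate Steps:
z = 1168932 (z = -1425*(-820) + 432 = 1168500 + 432 = 1168932)
P = -3088676 (P = -3561190 + 472514 = -3088676)
1/(z + P) = 1/(1168932 - 3088676) = 1/(-1919744) = -1/1919744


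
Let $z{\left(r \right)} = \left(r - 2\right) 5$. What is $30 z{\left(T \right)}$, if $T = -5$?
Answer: $-1050$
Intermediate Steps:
$z{\left(r \right)} = -10 + 5 r$ ($z{\left(r \right)} = \left(-2 + r\right) 5 = -10 + 5 r$)
$30 z{\left(T \right)} = 30 \left(-10 + 5 \left(-5\right)\right) = 30 \left(-10 - 25\right) = 30 \left(-35\right) = -1050$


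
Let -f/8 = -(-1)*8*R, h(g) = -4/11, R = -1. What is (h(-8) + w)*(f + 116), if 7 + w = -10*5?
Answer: -113580/11 ≈ -10325.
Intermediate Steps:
h(g) = -4/11 (h(g) = -4*1/11 = -4/11)
w = -57 (w = -7 - 10*5 = -7 - 50 = -57)
f = 64 (f = -(-8)*(-8*(-1)) = -(-8)*(-1*(-8)) = -(-8)*8 = -8*(-8) = 64)
(h(-8) + w)*(f + 116) = (-4/11 - 57)*(64 + 116) = -631/11*180 = -113580/11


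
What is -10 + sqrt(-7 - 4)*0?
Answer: -10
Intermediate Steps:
-10 + sqrt(-7 - 4)*0 = -10 + sqrt(-11)*0 = -10 + (I*sqrt(11))*0 = -10 + 0 = -10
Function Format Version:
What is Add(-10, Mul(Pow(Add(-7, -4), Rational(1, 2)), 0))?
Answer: -10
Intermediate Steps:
Add(-10, Mul(Pow(Add(-7, -4), Rational(1, 2)), 0)) = Add(-10, Mul(Pow(-11, Rational(1, 2)), 0)) = Add(-10, Mul(Mul(I, Pow(11, Rational(1, 2))), 0)) = Add(-10, 0) = -10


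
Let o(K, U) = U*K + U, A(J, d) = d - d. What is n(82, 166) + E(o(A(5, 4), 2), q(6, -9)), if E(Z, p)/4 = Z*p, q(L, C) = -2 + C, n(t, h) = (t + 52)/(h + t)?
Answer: -10845/124 ≈ -87.460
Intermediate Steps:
n(t, h) = (52 + t)/(h + t)
A(J, d) = 0
o(K, U) = U + K*U (o(K, U) = K*U + U = U + K*U)
E(Z, p) = 4*Z*p (E(Z, p) = 4*(Z*p) = 4*Z*p)
n(82, 166) + E(o(A(5, 4), 2), q(6, -9)) = (52 + 82)/(166 + 82) + 4*(2*(1 + 0))*(-2 - 9) = 134/248 + 4*(2*1)*(-11) = (1/248)*134 + 4*2*(-11) = 67/124 - 88 = -10845/124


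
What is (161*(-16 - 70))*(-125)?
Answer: 1730750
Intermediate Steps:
(161*(-16 - 70))*(-125) = (161*(-86))*(-125) = -13846*(-125) = 1730750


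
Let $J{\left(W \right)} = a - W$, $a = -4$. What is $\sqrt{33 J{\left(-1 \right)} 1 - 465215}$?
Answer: $i \sqrt{465314} \approx 682.14 i$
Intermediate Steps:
$J{\left(W \right)} = -4 - W$
$\sqrt{33 J{\left(-1 \right)} 1 - 465215} = \sqrt{33 \left(-4 - -1\right) 1 - 465215} = \sqrt{33 \left(-4 + 1\right) 1 - 465215} = \sqrt{33 \left(-3\right) 1 - 465215} = \sqrt{\left(-99\right) 1 - 465215} = \sqrt{-99 - 465215} = \sqrt{-465314} = i \sqrt{465314}$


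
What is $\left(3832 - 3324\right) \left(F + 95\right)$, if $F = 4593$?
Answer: $2381504$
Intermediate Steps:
$\left(3832 - 3324\right) \left(F + 95\right) = \left(3832 - 3324\right) \left(4593 + 95\right) = 508 \cdot 4688 = 2381504$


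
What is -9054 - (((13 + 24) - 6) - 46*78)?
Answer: -5497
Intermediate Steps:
-9054 - (((13 + 24) - 6) - 46*78) = -9054 - ((37 - 6) - 3588) = -9054 - (31 - 3588) = -9054 - 1*(-3557) = -9054 + 3557 = -5497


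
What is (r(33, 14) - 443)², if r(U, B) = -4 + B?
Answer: 187489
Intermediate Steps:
(r(33, 14) - 443)² = ((-4 + 14) - 443)² = (10 - 443)² = (-433)² = 187489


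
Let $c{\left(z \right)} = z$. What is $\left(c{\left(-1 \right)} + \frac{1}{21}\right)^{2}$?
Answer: $\frac{400}{441} \approx 0.90703$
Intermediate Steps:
$\left(c{\left(-1 \right)} + \frac{1}{21}\right)^{2} = \left(-1 + \frac{1}{21}\right)^{2} = \left(- \frac{20}{21}\right)^{2} = \frac{400}{441}$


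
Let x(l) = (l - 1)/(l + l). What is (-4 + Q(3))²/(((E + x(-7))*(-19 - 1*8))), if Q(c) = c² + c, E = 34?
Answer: -224/3267 ≈ -0.068564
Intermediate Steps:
Q(c) = c + c²
x(l) = (-1 + l)/(2*l) (x(l) = (-1 + l)/((2*l)) = (-1 + l)*(1/(2*l)) = (-1 + l)/(2*l))
(-4 + Q(3))²/(((E + x(-7))*(-19 - 1*8))) = (-4 + 3*(1 + 3))²/(((34 + (½)*(-1 - 7)/(-7))*(-19 - 1*8))) = (-4 + 3*4)²/(((34 + (½)*(-⅐)*(-8))*(-19 - 8))) = (-4 + 12)²/(((34 + 4/7)*(-27))) = 8²/(((242/7)*(-27))) = 64/(-6534/7) = 64*(-7/6534) = -224/3267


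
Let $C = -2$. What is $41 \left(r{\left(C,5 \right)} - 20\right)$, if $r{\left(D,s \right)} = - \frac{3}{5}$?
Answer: $- \frac{4223}{5} \approx -844.6$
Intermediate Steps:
$r{\left(D,s \right)} = - \frac{3}{5}$ ($r{\left(D,s \right)} = \left(-3\right) \frac{1}{5} = - \frac{3}{5}$)
$41 \left(r{\left(C,5 \right)} - 20\right) = 41 \left(- \frac{3}{5} - 20\right) = 41 \left(- \frac{103}{5}\right) = - \frac{4223}{5}$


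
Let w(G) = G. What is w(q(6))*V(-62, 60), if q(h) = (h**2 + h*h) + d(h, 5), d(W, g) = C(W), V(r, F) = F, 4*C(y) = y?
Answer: 4410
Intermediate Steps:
C(y) = y/4
d(W, g) = W/4
q(h) = 2*h**2 + h/4 (q(h) = (h**2 + h*h) + h/4 = (h**2 + h**2) + h/4 = 2*h**2 + h/4)
w(q(6))*V(-62, 60) = ((1/4)*6*(1 + 8*6))*60 = ((1/4)*6*(1 + 48))*60 = ((1/4)*6*49)*60 = (147/2)*60 = 4410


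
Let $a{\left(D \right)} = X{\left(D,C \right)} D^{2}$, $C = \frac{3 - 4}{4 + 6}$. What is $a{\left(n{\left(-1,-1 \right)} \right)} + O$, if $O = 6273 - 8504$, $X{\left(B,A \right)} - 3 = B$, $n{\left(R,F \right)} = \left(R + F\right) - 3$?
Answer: $-2281$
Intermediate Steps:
$n{\left(R,F \right)} = -3 + F + R$ ($n{\left(R,F \right)} = \left(F + R\right) - 3 = -3 + F + R$)
$C = - \frac{1}{10} \approx -0.1$
$X{\left(B,A \right)} = 3 + B$
$O = -2231$
$a{\left(D \right)} = D^{2} \left(3 + D\right)$ ($a{\left(D \right)} = \left(3 + D\right) D^{2} = D^{2} \left(3 + D\right)$)
$a{\left(n{\left(-1,-1 \right)} \right)} + O = \left(-3 - 1 - 1\right)^{2} \left(3 - 5\right) - 2231 = \left(-5\right)^{2} \left(3 - 5\right) - 2231 = 25 \left(-2\right) - 2231 = -50 - 2231 = -2281$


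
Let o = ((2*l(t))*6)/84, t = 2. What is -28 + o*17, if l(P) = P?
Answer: -162/7 ≈ -23.143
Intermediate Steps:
o = 2/7 (o = ((2*2)*6)/84 = (4*6)*(1/84) = 24*(1/84) = 2/7 ≈ 0.28571)
-28 + o*17 = -28 + (2/7)*17 = -28 + 34/7 = -162/7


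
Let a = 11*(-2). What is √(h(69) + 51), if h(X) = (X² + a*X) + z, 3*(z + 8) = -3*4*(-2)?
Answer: 3*√366 ≈ 57.393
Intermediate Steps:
a = -22
z = 0 (z = -8 + (-3*4*(-2))/3 = -8 + (-12*(-2))/3 = -8 + (⅓)*24 = -8 + 8 = 0)
h(X) = X² - 22*X (h(X) = (X² - 22*X) + 0 = X² - 22*X)
√(h(69) + 51) = √(69*(-22 + 69) + 51) = √(69*47 + 51) = √(3243 + 51) = √3294 = 3*√366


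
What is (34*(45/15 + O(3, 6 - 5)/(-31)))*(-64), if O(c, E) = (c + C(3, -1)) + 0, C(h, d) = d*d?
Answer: -193664/31 ≈ -6247.2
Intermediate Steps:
C(h, d) = d²
O(c, E) = 1 + c (O(c, E) = (c + (-1)²) + 0 = (c + 1) + 0 = (1 + c) + 0 = 1 + c)
(34*(45/15 + O(3, 6 - 5)/(-31)))*(-64) = (34*(45/15 + (1 + 3)/(-31)))*(-64) = (34*(45*(1/15) + 4*(-1/31)))*(-64) = (34*(3 - 4/31))*(-64) = (34*(89/31))*(-64) = (3026/31)*(-64) = -193664/31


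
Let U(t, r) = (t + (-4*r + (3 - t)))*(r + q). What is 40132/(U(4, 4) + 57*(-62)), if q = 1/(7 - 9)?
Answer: -80264/7159 ≈ -11.212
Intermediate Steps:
q = -½ (q = 1/(-2) = -½ ≈ -0.50000)
U(t, r) = (3 - 4*r)*(-½ + r) (U(t, r) = (t + (-4*r + (3 - t)))*(r - ½) = (t + (3 - t - 4*r))*(-½ + r) = (3 - 4*r)*(-½ + r))
40132/(U(4, 4) + 57*(-62)) = 40132/((-3/2 - 4*4² + 5*4) + 57*(-62)) = 40132/((-3/2 - 4*16 + 20) - 3534) = 40132/((-3/2 - 64 + 20) - 3534) = 40132/(-91/2 - 3534) = 40132/(-7159/2) = 40132*(-2/7159) = -80264/7159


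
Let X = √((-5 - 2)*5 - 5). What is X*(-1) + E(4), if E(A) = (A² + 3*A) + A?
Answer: 32 - 2*I*√10 ≈ 32.0 - 6.3246*I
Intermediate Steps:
E(A) = A² + 4*A
X = 2*I*√10 (X = √(-7*5 - 5) = √(-35 - 5) = √(-40) = 2*I*√10 ≈ 6.3246*I)
X*(-1) + E(4) = (2*I*√10)*(-1) + 4*(4 + 4) = -2*I*√10 + 4*8 = -2*I*√10 + 32 = 32 - 2*I*√10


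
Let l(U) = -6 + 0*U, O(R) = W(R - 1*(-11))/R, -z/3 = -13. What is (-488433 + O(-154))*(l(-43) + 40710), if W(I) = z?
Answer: -1530851409792/77 ≈ -1.9881e+10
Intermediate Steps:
z = 39 (z = -3*(-13) = 39)
W(I) = 39
O(R) = 39/R
l(U) = -6 (l(U) = -6 + 0 = -6)
(-488433 + O(-154))*(l(-43) + 40710) = (-488433 + 39/(-154))*(-6 + 40710) = (-488433 + 39*(-1/154))*40704 = (-488433 - 39/154)*40704 = -75218721/154*40704 = -1530851409792/77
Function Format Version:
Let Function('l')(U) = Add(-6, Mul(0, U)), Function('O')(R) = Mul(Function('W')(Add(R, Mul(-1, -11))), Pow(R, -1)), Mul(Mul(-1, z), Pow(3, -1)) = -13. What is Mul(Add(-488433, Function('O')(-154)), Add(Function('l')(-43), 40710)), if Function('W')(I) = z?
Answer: Rational(-1530851409792, 77) ≈ -1.9881e+10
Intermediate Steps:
z = 39 (z = Mul(-3, -13) = 39)
Function('W')(I) = 39
Function('O')(R) = Mul(39, Pow(R, -1))
Function('l')(U) = -6 (Function('l')(U) = Add(-6, 0) = -6)
Mul(Add(-488433, Function('O')(-154)), Add(Function('l')(-43), 40710)) = Mul(Add(-488433, Mul(39, Pow(-154, -1))), Add(-6, 40710)) = Mul(Add(-488433, Mul(39, Rational(-1, 154))), 40704) = Mul(Add(-488433, Rational(-39, 154)), 40704) = Mul(Rational(-75218721, 154), 40704) = Rational(-1530851409792, 77)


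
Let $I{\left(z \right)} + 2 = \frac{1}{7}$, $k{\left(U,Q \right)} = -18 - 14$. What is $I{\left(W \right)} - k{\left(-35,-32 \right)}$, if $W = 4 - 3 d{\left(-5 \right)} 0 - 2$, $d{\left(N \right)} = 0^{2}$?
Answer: $\frac{211}{7} \approx 30.143$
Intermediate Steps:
$d{\left(N \right)} = 0$
$k{\left(U,Q \right)} = -32$ ($k{\left(U,Q \right)} = -18 - 14 = -32$)
$W = -2$ ($W = 4 \left(-3\right) 0 \cdot 0 - 2 = 4 \cdot 0 \cdot 0 - 2 = 4 \cdot 0 - 2 = 0 - 2 = -2$)
$I{\left(z \right)} = - \frac{13}{7}$ ($I{\left(z \right)} = -2 + \frac{1}{7} = - \frac{13}{7}$)
$I{\left(W \right)} - k{\left(-35,-32 \right)} = - \frac{13}{7} - -32 = - \frac{13}{7} + 32 = \frac{211}{7}$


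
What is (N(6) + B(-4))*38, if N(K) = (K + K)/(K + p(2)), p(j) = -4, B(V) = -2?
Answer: 152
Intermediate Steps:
N(K) = 2*K/(-4 + K) (N(K) = (K + K)/(K - 4) = (2*K)/(-4 + K) = 2*K/(-4 + K))
(N(6) + B(-4))*38 = (2*6/(-4 + 6) - 2)*38 = (2*6/2 - 2)*38 = (2*6*(½) - 2)*38 = (6 - 2)*38 = 4*38 = 152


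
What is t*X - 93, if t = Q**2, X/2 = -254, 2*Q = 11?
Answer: -15460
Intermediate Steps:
Q = 11/2 (Q = (1/2)*11 = 11/2 ≈ 5.5000)
X = -508 (X = 2*(-254) = -508)
t = 121/4 (t = (11/2)**2 = 121/4 ≈ 30.250)
t*X - 93 = (121/4)*(-508) - 93 = -15367 - 93 = -15460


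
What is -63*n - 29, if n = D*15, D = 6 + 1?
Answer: -6644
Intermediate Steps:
D = 7
n = 105 (n = 7*15 = 105)
-63*n - 29 = -63*105 - 29 = -6615 - 29 = -6644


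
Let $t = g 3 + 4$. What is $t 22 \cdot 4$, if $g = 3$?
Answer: $1144$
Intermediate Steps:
$t = 13$ ($t = 3 \cdot 3 + 4 = 9 + 4 = 13$)
$t 22 \cdot 4 = 13 \cdot 22 \cdot 4 = 286 \cdot 4 = 1144$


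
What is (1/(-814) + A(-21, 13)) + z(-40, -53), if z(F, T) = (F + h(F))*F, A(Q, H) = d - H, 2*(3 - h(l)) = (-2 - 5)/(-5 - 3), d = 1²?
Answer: 604598/407 ≈ 1485.5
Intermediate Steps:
d = 1
h(l) = 41/16 (h(l) = 3 - (-2 - 5)/(2*(-5 - 3)) = 3 - (-7)/(2*(-8)) = 3 - (-7)*(-1)/(2*8) = 3 - ½*7/8 = 3 - 7/16 = 41/16)
A(Q, H) = 1 - H
z(F, T) = F*(41/16 + F) (z(F, T) = (F + 41/16)*F = (41/16 + F)*F = F*(41/16 + F))
(1/(-814) + A(-21, 13)) + z(-40, -53) = (1/(-814) + (1 - 1*13)) + (1/16)*(-40)*(41 + 16*(-40)) = (-1/814 + (1 - 13)) + (1/16)*(-40)*(41 - 640) = (-1/814 - 12) + (1/16)*(-40)*(-599) = -9769/814 + 2995/2 = 604598/407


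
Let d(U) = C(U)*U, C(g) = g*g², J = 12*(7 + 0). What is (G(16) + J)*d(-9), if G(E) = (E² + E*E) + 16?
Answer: 4015332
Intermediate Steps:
J = 84 (J = 12*7 = 84)
C(g) = g³
G(E) = 16 + 2*E² (G(E) = (E² + E²) + 16 = 2*E² + 16 = 16 + 2*E²)
d(U) = U⁴ (d(U) = U³*U = U⁴)
(G(16) + J)*d(-9) = ((16 + 2*16²) + 84)*(-9)⁴ = ((16 + 2*256) + 84)*6561 = ((16 + 512) + 84)*6561 = (528 + 84)*6561 = 612*6561 = 4015332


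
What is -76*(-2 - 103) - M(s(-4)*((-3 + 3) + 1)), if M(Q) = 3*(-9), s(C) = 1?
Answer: 8007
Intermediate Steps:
M(Q) = -27
-76*(-2 - 103) - M(s(-4)*((-3 + 3) + 1)) = -76*(-2 - 103) - 1*(-27) = -76*(-105) + 27 = 7980 + 27 = 8007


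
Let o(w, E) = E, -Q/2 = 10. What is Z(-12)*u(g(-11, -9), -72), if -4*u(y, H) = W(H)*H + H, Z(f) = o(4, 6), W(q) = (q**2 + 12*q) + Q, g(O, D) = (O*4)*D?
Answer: 464508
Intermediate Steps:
Q = -20 (Q = -2*10 = -20)
g(O, D) = 4*D*O (g(O, D) = (4*O)*D = 4*D*O)
W(q) = -20 + q**2 + 12*q (W(q) = (q**2 + 12*q) - 20 = -20 + q**2 + 12*q)
Z(f) = 6
u(y, H) = -H/4 - H*(-20 + H**2 + 12*H)/4 (u(y, H) = -((-20 + H**2 + 12*H)*H + H)/4 = -(H*(-20 + H**2 + 12*H) + H)/4 = -(H + H*(-20 + H**2 + 12*H))/4 = -H/4 - H*(-20 + H**2 + 12*H)/4)
Z(-12)*u(g(-11, -9), -72) = 6*((1/4)*(-72)*(19 - 1*(-72)**2 - 12*(-72))) = 6*((1/4)*(-72)*(19 - 1*5184 + 864)) = 6*((1/4)*(-72)*(19 - 5184 + 864)) = 6*((1/4)*(-72)*(-4301)) = 6*77418 = 464508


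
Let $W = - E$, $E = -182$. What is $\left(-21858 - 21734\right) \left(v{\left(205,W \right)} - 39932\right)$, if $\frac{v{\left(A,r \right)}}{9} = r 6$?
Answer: $1312293568$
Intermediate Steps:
$W = 182$ ($W = \left(-1\right) \left(-182\right) = 182$)
$v{\left(A,r \right)} = 54 r$ ($v{\left(A,r \right)} = 9 r 6 = 9 \cdot 6 r = 54 r$)
$\left(-21858 - 21734\right) \left(v{\left(205,W \right)} - 39932\right) = \left(-21858 - 21734\right) \left(54 \cdot 182 - 39932\right) = - 43592 \left(9828 - 39932\right) = \left(-43592\right) \left(-30104\right) = 1312293568$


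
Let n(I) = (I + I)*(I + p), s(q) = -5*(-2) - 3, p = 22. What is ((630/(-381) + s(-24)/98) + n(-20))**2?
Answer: 21040372809/3161284 ≈ 6655.6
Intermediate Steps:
s(q) = 7 (s(q) = 10 - 3 = 7)
n(I) = 2*I*(22 + I) (n(I) = (I + I)*(I + 22) = (2*I)*(22 + I) = 2*I*(22 + I))
((630/(-381) + s(-24)/98) + n(-20))**2 = ((630/(-381) + 7/98) + 2*(-20)*(22 - 20))**2 = ((630*(-1/381) + 7*(1/98)) + 2*(-20)*2)**2 = ((-210/127 + 1/14) - 80)**2 = (-2813/1778 - 80)**2 = (-145053/1778)**2 = 21040372809/3161284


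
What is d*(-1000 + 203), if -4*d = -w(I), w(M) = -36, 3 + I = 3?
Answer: 7173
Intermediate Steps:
I = 0 (I = -3 + 3 = 0)
d = -9 (d = -(-1)*(-36)/4 = -¼*36 = -9)
d*(-1000 + 203) = -9*(-1000 + 203) = -9*(-797) = 7173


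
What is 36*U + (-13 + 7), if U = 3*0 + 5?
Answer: 174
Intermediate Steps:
U = 5 (U = 0 + 5 = 5)
36*U + (-13 + 7) = 36*5 + (-13 + 7) = 180 - 6 = 174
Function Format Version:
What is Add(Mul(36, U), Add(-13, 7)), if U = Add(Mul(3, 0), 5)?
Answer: 174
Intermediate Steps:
U = 5 (U = Add(0, 5) = 5)
Add(Mul(36, U), Add(-13, 7)) = Add(Mul(36, 5), Add(-13, 7)) = Add(180, -6) = 174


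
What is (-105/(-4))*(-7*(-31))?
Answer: 22785/4 ≈ 5696.3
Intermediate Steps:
(-105/(-4))*(-7*(-31)) = -105*(-1/4)*217 = (105/4)*217 = 22785/4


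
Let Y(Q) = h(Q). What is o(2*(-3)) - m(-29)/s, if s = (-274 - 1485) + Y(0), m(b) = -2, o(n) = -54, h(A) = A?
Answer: -94988/1759 ≈ -54.001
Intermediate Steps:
Y(Q) = Q
s = -1759 (s = (-274 - 1485) + 0 = -1759 + 0 = -1759)
o(2*(-3)) - m(-29)/s = -54 - (-2)/(-1759) = -54 - (-2)*(-1)/1759 = -54 - 1*2/1759 = -54 - 2/1759 = -94988/1759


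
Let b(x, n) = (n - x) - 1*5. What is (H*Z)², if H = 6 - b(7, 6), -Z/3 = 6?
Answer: 46656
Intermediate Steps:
Z = -18 (Z = -3*6 = -18)
b(x, n) = -5 + n - x (b(x, n) = (n - x) - 5 = -5 + n - x)
H = 12 (H = 6 - (-5 + 6 - 1*7) = 6 - (-5 + 6 - 7) = 6 - 1*(-6) = 6 + 6 = 12)
(H*Z)² = (12*(-18))² = (-216)² = 46656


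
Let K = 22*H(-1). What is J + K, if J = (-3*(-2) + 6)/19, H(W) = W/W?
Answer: 430/19 ≈ 22.632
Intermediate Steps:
H(W) = 1
J = 12/19 (J = (6 + 6)/19 = (1/19)*12 = 12/19 ≈ 0.63158)
K = 22 (K = 22*1 = 22)
J + K = 12/19 + 22 = 430/19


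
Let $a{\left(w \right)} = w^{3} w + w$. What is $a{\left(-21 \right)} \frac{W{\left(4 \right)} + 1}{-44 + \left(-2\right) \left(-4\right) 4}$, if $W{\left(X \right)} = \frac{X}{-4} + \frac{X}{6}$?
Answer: $- \frac{32410}{3} \approx -10803.0$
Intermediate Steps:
$W{\left(X \right)} = - \frac{X}{12}$ ($W{\left(X \right)} = X \left(- \frac{1}{4}\right) + X \frac{1}{6} = - \frac{X}{4} + \frac{X}{6} = - \frac{X}{12}$)
$a{\left(w \right)} = w + w^{4}$ ($a{\left(w \right)} = w^{4} + w = w + w^{4}$)
$a{\left(-21 \right)} \frac{W{\left(4 \right)} + 1}{-44 + \left(-2\right) \left(-4\right) 4} = \left(-21 + \left(-21\right)^{4}\right) \frac{\left(- \frac{1}{12}\right) 4 + 1}{-44 + \left(-2\right) \left(-4\right) 4} = \left(-21 + 194481\right) \frac{- \frac{1}{3} + 1}{-44 + 8 \cdot 4} = 194460 \frac{2}{3 \left(-44 + 32\right)} = 194460 \frac{2}{3 \left(-12\right)} = 194460 \cdot \frac{2}{3} \left(- \frac{1}{12}\right) = 194460 \left(- \frac{1}{18}\right) = - \frac{32410}{3}$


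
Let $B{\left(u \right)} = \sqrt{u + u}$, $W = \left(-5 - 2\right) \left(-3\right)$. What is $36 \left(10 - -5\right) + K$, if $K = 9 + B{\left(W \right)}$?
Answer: $549 + \sqrt{42} \approx 555.48$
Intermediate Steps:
$W = 21$ ($W = \left(-7\right) \left(-3\right) = 21$)
$B{\left(u \right)} = \sqrt{2} \sqrt{u}$ ($B{\left(u \right)} = \sqrt{2 u} = \sqrt{2} \sqrt{u}$)
$K = 9 + \sqrt{42}$ ($K = 9 + \sqrt{2} \sqrt{21} = 9 + \sqrt{42} \approx 15.481$)
$36 \left(10 - -5\right) + K = 36 \left(10 - -5\right) + \left(9 + \sqrt{42}\right) = 36 \left(10 + 5\right) + \left(9 + \sqrt{42}\right) = 36 \cdot 15 + \left(9 + \sqrt{42}\right) = 540 + \left(9 + \sqrt{42}\right) = 549 + \sqrt{42}$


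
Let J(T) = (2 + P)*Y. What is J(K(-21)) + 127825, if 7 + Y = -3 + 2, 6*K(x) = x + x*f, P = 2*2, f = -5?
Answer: 127777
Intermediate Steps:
P = 4
K(x) = -2*x/3 (K(x) = (x + x*(-5))/6 = (x - 5*x)/6 = (-4*x)/6 = -2*x/3)
Y = -8 (Y = -7 + (-3 + 2) = -7 - 1 = -8)
J(T) = -48 (J(T) = (2 + 4)*(-8) = 6*(-8) = -48)
J(K(-21)) + 127825 = -48 + 127825 = 127777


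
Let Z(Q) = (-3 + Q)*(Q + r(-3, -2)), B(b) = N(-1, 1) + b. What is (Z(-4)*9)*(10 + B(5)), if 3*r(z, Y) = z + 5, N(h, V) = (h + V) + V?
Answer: 3360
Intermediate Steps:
N(h, V) = h + 2*V (N(h, V) = (V + h) + V = h + 2*V)
r(z, Y) = 5/3 + z/3 (r(z, Y) = (z + 5)/3 = (5 + z)/3 = 5/3 + z/3)
B(b) = 1 + b (B(b) = (-1 + 2*1) + b = (-1 + 2) + b = 1 + b)
Z(Q) = (-3 + Q)*(⅔ + Q) (Z(Q) = (-3 + Q)*(Q + (5/3 + (⅓)*(-3))) = (-3 + Q)*(Q + (5/3 - 1)) = (-3 + Q)*(Q + ⅔) = (-3 + Q)*(⅔ + Q))
(Z(-4)*9)*(10 + B(5)) = ((-2 + (-4)² - 7/3*(-4))*9)*(10 + (1 + 5)) = ((-2 + 16 + 28/3)*9)*(10 + 6) = ((70/3)*9)*16 = 210*16 = 3360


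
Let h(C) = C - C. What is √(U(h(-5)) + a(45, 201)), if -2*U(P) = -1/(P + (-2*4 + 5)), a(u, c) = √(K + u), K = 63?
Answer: √(-6 + 216*√3)/6 ≈ 3.1978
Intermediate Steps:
a(u, c) = √(63 + u)
h(C) = 0
U(P) = 1/(2*(-3 + P)) (U(P) = -(-1)/(2*(P + (-2*4 + 5))) = -(-1)/(2*(P + (-8 + 5))) = -(-1)/(2*(P - 3)) = -(-1)/(2*(-3 + P)) = 1/(2*(-3 + P)))
√(U(h(-5)) + a(45, 201)) = √(1/(2*(-3 + 0)) + √(63 + 45)) = √((½)/(-3) + √108) = √((½)*(-⅓) + 6*√3) = √(-⅙ + 6*√3)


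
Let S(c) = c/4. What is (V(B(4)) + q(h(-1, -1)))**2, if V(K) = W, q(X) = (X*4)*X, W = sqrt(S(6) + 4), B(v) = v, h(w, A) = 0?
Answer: 11/2 ≈ 5.5000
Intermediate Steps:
S(c) = c/4 (S(c) = c*(1/4) = c/4)
W = sqrt(22)/2 (W = sqrt((1/4)*6 + 4) = sqrt(3/2 + 4) = sqrt(11/2) = sqrt(22)/2 ≈ 2.3452)
q(X) = 4*X**2 (q(X) = (4*X)*X = 4*X**2)
V(K) = sqrt(22)/2
(V(B(4)) + q(h(-1, -1)))**2 = (sqrt(22)/2 + 4*0**2)**2 = (sqrt(22)/2 + 4*0)**2 = (sqrt(22)/2 + 0)**2 = (sqrt(22)/2)**2 = 11/2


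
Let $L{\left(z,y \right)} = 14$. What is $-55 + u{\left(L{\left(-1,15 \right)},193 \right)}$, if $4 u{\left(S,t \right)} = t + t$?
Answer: $\frac{83}{2} \approx 41.5$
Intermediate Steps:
$u{\left(S,t \right)} = \frac{t}{2}$ ($u{\left(S,t \right)} = \frac{t + t}{4} = \frac{2 t}{4} = \frac{t}{2}$)
$-55 + u{\left(L{\left(-1,15 \right)},193 \right)} = -55 + \frac{1}{2} \cdot 193 = -55 + \frac{193}{2} = \frac{83}{2}$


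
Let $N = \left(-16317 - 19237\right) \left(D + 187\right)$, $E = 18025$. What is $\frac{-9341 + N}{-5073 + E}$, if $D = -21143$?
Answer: $\frac{745060283}{12952} \approx 57525.0$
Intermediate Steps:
$N = 745069624$ ($N = \left(-16317 - 19237\right) \left(-21143 + 187\right) = \left(-35554\right) \left(-20956\right) = 745069624$)
$\frac{-9341 + N}{-5073 + E} = \frac{-9341 + 745069624}{-5073 + 18025} = \frac{745060283}{12952}$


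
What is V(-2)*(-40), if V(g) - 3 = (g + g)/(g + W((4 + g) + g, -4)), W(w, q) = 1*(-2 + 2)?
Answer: -200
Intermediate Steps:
W(w, q) = 0 (W(w, q) = 1*0 = 0)
V(g) = 5 (V(g) = 3 + (g + g)/(g + 0) = 3 + (2*g)/g = 3 + 2 = 5)
V(-2)*(-40) = 5*(-40) = -200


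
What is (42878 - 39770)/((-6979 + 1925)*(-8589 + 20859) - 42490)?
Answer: -222/4432505 ≈ -5.0085e-5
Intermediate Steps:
(42878 - 39770)/((-6979 + 1925)*(-8589 + 20859) - 42490) = 3108/(-5054*12270 - 42490) = 3108/(-62012580 - 42490) = 3108/(-62055070) = 3108*(-1/62055070) = -222/4432505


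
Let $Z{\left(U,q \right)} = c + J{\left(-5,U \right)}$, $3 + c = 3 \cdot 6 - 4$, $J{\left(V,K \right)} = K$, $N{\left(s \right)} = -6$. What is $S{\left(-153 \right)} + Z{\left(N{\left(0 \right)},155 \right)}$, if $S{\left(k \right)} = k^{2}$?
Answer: $23414$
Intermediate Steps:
$c = 11$ ($c = -3 + \left(3 \cdot 6 - 4\right) = -3 + \left(18 - 4\right) = -3 + 14 = 11$)
$Z{\left(U,q \right)} = 11 + U$
$S{\left(-153 \right)} + Z{\left(N{\left(0 \right)},155 \right)} = \left(-153\right)^{2} + \left(11 - 6\right) = 23409 + 5 = 23414$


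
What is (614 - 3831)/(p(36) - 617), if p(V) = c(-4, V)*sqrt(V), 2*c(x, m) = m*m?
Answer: -3217/3271 ≈ -0.98349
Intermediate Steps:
c(x, m) = m**2/2 (c(x, m) = (m*m)/2 = m**2/2)
p(V) = V**(5/2)/2 (p(V) = (V**2/2)*sqrt(V) = V**(5/2)/2)
(614 - 3831)/(p(36) - 617) = (614 - 3831)/(36**(5/2)/2 - 617) = -3217/((1/2)*7776 - 617) = -3217/(3888 - 617) = -3217/3271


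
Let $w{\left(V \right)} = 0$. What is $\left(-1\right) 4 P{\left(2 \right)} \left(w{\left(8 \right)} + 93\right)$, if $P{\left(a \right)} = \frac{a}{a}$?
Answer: $-372$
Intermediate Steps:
$P{\left(a \right)} = 1$
$\left(-1\right) 4 P{\left(2 \right)} \left(w{\left(8 \right)} + 93\right) = \left(-1\right) 4 \cdot 1 \left(0 + 93\right) = \left(-4\right) 1 \cdot 93 = \left(-4\right) 93 = -372$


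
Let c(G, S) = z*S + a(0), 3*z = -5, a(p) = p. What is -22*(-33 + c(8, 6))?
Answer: 946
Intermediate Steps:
z = -5/3 (z = (⅓)*(-5) = -5/3 ≈ -1.6667)
c(G, S) = -5*S/3 (c(G, S) = -5*S/3 + 0 = -5*S/3)
-22*(-33 + c(8, 6)) = -22*(-33 - 5/3*6) = -22*(-33 - 10) = -22*(-43) = 946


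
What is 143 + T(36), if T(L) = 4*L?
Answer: 287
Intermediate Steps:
143 + T(36) = 143 + 4*36 = 143 + 144 = 287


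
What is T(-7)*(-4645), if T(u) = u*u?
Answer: -227605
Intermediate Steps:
T(u) = u²
T(-7)*(-4645) = (-7)²*(-4645) = 49*(-4645) = -227605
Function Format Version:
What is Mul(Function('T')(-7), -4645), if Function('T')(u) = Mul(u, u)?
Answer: -227605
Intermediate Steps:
Function('T')(u) = Pow(u, 2)
Mul(Function('T')(-7), -4645) = Mul(Pow(-7, 2), -4645) = Mul(49, -4645) = -227605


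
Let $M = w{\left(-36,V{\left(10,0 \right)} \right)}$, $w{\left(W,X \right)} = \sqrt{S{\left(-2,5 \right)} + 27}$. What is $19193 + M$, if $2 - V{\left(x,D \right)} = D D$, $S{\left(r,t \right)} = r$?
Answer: $19198$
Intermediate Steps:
$V{\left(x,D \right)} = 2 - D^{2}$ ($V{\left(x,D \right)} = 2 - D D = 2 - D^{2}$)
$w{\left(W,X \right)} = 5$ ($w{\left(W,X \right)} = \sqrt{-2 + 27} = \sqrt{25} = 5$)
$M = 5$
$19193 + M = 19193 + 5 = 19198$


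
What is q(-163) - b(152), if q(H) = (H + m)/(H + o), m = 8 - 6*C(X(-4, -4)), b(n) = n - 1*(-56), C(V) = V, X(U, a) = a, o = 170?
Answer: -1587/7 ≈ -226.71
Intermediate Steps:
b(n) = 56 + n (b(n) = n + 56 = 56 + n)
m = 32 (m = 8 - 6*(-4) = 8 + 24 = 32)
q(H) = (32 + H)/(170 + H) (q(H) = (H + 32)/(H + 170) = (32 + H)/(170 + H))
q(-163) - b(152) = (32 - 163)/(170 - 163) - (56 + 152) = -131/7 - 1*208 = (1/7)*(-131) - 208 = -131/7 - 208 = -1587/7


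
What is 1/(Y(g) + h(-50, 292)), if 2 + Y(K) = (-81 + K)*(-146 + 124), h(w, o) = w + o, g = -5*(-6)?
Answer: 1/1362 ≈ 0.00073421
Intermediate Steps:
g = 30
h(w, o) = o + w
Y(K) = 1780 - 22*K (Y(K) = -2 + (-81 + K)*(-146 + 124) = -2 + (-81 + K)*(-22) = -2 + (1782 - 22*K) = 1780 - 22*K)
1/(Y(g) + h(-50, 292)) = 1/((1780 - 22*30) + (292 - 50)) = 1/((1780 - 660) + 242) = 1/(1120 + 242) = 1/1362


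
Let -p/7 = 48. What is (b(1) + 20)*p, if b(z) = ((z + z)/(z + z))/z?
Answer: -7056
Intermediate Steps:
p = -336 (p = -7*48 = -336)
b(z) = 1/z (b(z) = ((2*z)/((2*z)))/z = ((2*z)*(1/(2*z)))/z = 1/z)
(b(1) + 20)*p = (1/1 + 20)*(-336) = (1 + 20)*(-336) = 21*(-336) = -7056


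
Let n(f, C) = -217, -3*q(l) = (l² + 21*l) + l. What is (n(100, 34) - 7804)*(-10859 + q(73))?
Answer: 316925752/3 ≈ 1.0564e+8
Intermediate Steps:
q(l) = -22*l/3 - l²/3 (q(l) = -((l² + 21*l) + l)/3 = -(l² + 22*l)/3 = -22*l/3 - l²/3)
(n(100, 34) - 7804)*(-10859 + q(73)) = (-217 - 7804)*(-10859 - ⅓*73*(22 + 73)) = -8021*(-10859 - ⅓*73*95) = -8021*(-10859 - 6935/3) = -8021*(-39512/3) = 316925752/3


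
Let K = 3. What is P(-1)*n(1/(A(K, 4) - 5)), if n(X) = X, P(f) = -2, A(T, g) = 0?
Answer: ⅖ ≈ 0.40000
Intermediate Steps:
P(-1)*n(1/(A(K, 4) - 5)) = -2/(0 - 5) = -2/(-5) = -2*(-⅕) = ⅖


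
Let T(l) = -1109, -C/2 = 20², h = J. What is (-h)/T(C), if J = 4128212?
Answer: 4128212/1109 ≈ 3722.5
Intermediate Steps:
h = 4128212
C = -800 (C = -2*20² = -2*400 = -800)
(-h)/T(C) = -1*4128212/(-1109) = -4128212*(-1/1109) = 4128212/1109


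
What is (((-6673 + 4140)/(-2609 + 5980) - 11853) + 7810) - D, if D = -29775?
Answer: 86740039/3371 ≈ 25731.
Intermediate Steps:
(((-6673 + 4140)/(-2609 + 5980) - 11853) + 7810) - D = (((-6673 + 4140)/(-2609 + 5980) - 11853) + 7810) - 1*(-29775) = ((-2533/3371 - 11853) + 7810) + 29775 = (-39958996/3371 + 7810) + 29775 = -13631486/3371 + 29775 = 86740039/3371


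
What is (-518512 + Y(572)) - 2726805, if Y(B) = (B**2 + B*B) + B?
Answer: -2590377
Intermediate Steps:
Y(B) = B + 2*B**2 (Y(B) = (B**2 + B**2) + B = 2*B**2 + B = B + 2*B**2)
(-518512 + Y(572)) - 2726805 = (-518512 + 572*(1 + 2*572)) - 2726805 = (-518512 + 572*(1 + 1144)) - 2726805 = (-518512 + 572*1145) - 2726805 = (-518512 + 654940) - 2726805 = 136428 - 2726805 = -2590377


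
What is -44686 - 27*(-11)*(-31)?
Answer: -53893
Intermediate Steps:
-44686 - 27*(-11)*(-31) = -44686 + 297*(-31) = -44686 - 9207 = -53893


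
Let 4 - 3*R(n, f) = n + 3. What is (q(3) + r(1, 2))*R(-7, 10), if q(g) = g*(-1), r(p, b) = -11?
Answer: -112/3 ≈ -37.333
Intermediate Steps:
R(n, f) = 1/3 - n/3 (R(n, f) = 4/3 - (n + 3)/3 = 4/3 - (3 + n)/3 = 4/3 + (-1 - n/3) = 1/3 - n/3)
q(g) = -g
(q(3) + r(1, 2))*R(-7, 10) = (-1*3 - 11)*(1/3 - 1/3*(-7)) = (-3 - 11)*(1/3 + 7/3) = -14*8/3 = -112/3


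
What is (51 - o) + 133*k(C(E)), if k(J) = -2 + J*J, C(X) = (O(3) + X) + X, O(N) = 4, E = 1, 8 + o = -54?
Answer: 4635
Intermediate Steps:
o = -62 (o = -8 - 54 = -62)
C(X) = 4 + 2*X (C(X) = (4 + X) + X = 4 + 2*X)
k(J) = -2 + J²
(51 - o) + 133*k(C(E)) = (51 - 1*(-62)) + 133*(-2 + (4 + 2*1)²) = (51 + 62) + 133*(-2 + (4 + 2)²) = 113 + 133*(-2 + 6²) = 113 + 133*(-2 + 36) = 113 + 133*34 = 113 + 4522 = 4635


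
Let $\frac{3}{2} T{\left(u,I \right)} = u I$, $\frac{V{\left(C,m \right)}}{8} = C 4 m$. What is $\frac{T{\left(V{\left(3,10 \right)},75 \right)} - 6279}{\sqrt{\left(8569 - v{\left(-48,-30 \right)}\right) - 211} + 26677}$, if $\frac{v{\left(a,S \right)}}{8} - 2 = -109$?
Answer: $\frac{370997039}{237217705} - \frac{13907 \sqrt{9214}}{237217705} \approx 1.5583$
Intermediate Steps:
$v{\left(a,S \right)} = -856$ ($v{\left(a,S \right)} = 16 + 8 \left(-109\right) = 16 - 872 = -856$)
$V{\left(C,m \right)} = 32 C m$ ($V{\left(C,m \right)} = 8 C 4 m = 8 \cdot 4 C m = 32 C m$)
$T{\left(u,I \right)} = \frac{2 I u}{3}$ ($T{\left(u,I \right)} = \frac{2 u I}{3} = \frac{2 I u}{3}$)
$\frac{T{\left(V{\left(3,10 \right)},75 \right)} - 6279}{\sqrt{\left(8569 - v{\left(-48,-30 \right)}\right) - 211} + 26677} = \frac{\frac{2}{3} \cdot 75 \cdot 32 \cdot 3 \cdot 10 - 6279}{\sqrt{\left(8569 - -856\right) - 211} + 26677} = \frac{\frac{2}{3} \cdot 75 \cdot 960 - 6279}{\sqrt{\left(8569 + 856\right) - 211} + 26677} = \frac{48000 - 6279}{\sqrt{9425 - 211} + 26677} = \frac{41721}{\sqrt{9214} + 26677} = \frac{41721}{26677 + \sqrt{9214}}$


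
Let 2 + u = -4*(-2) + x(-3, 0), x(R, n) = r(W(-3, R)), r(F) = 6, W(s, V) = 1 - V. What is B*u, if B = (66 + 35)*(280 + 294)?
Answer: 695688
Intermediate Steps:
x(R, n) = 6
u = 12 (u = -2 + (-4*(-2) + 6) = -2 + (8 + 6) = -2 + 14 = 12)
B = 57974 (B = 101*574 = 57974)
B*u = 57974*12 = 695688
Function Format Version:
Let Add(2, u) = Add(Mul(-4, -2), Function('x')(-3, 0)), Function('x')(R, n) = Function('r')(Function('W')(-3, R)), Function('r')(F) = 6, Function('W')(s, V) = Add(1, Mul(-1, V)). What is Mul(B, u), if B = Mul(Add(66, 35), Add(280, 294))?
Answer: 695688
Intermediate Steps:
Function('x')(R, n) = 6
u = 12 (u = Add(-2, Add(Mul(-4, -2), 6)) = Add(-2, Add(8, 6)) = Add(-2, 14) = 12)
B = 57974 (B = Mul(101, 574) = 57974)
Mul(B, u) = Mul(57974, 12) = 695688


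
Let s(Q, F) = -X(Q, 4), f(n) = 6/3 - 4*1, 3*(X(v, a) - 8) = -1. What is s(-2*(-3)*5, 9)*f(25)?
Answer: 46/3 ≈ 15.333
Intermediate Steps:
X(v, a) = 23/3 (X(v, a) = 8 + (⅓)*(-1) = 8 - ⅓ = 23/3)
f(n) = -2 (f(n) = 6*(⅓) - 4 = 2 - 4 = -2)
s(Q, F) = -23/3 (s(Q, F) = -1*23/3 = -23/3)
s(-2*(-3)*5, 9)*f(25) = -23/3*(-2) = 46/3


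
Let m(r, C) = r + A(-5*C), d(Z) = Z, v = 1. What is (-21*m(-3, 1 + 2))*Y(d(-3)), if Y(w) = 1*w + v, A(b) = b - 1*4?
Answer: -924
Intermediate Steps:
A(b) = -4 + b (A(b) = b - 4 = -4 + b)
m(r, C) = -4 + r - 5*C (m(r, C) = r + (-4 - 5*C) = -4 + r - 5*C)
Y(w) = 1 + w (Y(w) = 1*w + 1 = w + 1 = 1 + w)
(-21*m(-3, 1 + 2))*Y(d(-3)) = (-21*(-4 - 3 - 5*(1 + 2)))*(1 - 3) = -21*(-4 - 3 - 5*3)*(-2) = -21*(-4 - 3 - 15)*(-2) = -21*(-22)*(-2) = 462*(-2) = -924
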